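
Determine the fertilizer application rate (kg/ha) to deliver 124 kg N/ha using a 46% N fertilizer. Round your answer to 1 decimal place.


Step 1: Fertilizer rate = target N / (N content / 100)
Step 2: Rate = 124 / (46 / 100)
Step 3: Rate = 124 / 0.46
Step 4: Rate = 269.6 kg/ha

269.6


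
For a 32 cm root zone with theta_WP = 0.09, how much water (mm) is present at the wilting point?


Step 1: Water (mm) = theta_WP * depth * 10
Step 2: Water = 0.09 * 32 * 10
Step 3: Water = 28.8 mm

28.8


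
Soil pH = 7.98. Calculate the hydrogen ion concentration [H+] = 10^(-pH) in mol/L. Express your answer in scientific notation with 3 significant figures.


Step 1: [H+] = 10^(-pH)
Step 2: [H+] = 10^(-7.98)
Step 3: [H+] = 1.05e-08 mol/L

1.05e-08


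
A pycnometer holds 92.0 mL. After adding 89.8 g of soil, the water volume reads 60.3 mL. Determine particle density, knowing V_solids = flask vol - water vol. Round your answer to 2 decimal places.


Step 1: Volume of solids = flask volume - water volume with soil
Step 2: V_solids = 92.0 - 60.3 = 31.7 mL
Step 3: Particle density = mass / V_solids = 89.8 / 31.7 = 2.83 g/cm^3

2.83


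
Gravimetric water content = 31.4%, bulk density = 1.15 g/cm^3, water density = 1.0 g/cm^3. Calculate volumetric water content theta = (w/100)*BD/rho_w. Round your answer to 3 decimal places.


Step 1: theta = (w / 100) * BD / rho_w
Step 2: theta = (31.4 / 100) * 1.15 / 1.0
Step 3: theta = 0.314 * 1.15
Step 4: theta = 0.361

0.361


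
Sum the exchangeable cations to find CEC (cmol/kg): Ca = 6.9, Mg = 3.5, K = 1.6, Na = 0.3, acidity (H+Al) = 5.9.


Step 1: CEC = Ca + Mg + K + Na + (H+Al)
Step 2: CEC = 6.9 + 3.5 + 1.6 + 0.3 + 5.9
Step 3: CEC = 18.2 cmol/kg

18.2


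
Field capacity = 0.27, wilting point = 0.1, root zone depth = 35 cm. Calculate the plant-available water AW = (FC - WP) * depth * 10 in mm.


Step 1: Available water = (FC - WP) * depth * 10
Step 2: AW = (0.27 - 0.1) * 35 * 10
Step 3: AW = 0.17 * 35 * 10
Step 4: AW = 59.5 mm

59.5


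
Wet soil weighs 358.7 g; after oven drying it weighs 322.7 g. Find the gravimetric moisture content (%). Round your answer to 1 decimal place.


Step 1: Water mass = wet - dry = 358.7 - 322.7 = 36.0 g
Step 2: w = 100 * water mass / dry mass
Step 3: w = 100 * 36.0 / 322.7 = 11.2%

11.2


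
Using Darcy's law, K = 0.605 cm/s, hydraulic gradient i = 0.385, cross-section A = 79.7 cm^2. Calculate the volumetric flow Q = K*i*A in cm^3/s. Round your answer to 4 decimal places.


Step 1: Apply Darcy's law: Q = K * i * A
Step 2: Q = 0.605 * 0.385 * 79.7
Step 3: Q = 18.5641 cm^3/s

18.5641


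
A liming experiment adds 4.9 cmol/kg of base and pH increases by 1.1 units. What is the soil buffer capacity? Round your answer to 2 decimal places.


Step 1: BC = change in base / change in pH
Step 2: BC = 4.9 / 1.1
Step 3: BC = 4.45 cmol/(kg*pH unit)

4.45


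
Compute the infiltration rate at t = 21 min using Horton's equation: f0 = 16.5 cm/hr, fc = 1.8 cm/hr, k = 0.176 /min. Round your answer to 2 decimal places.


Step 1: f = fc + (f0 - fc) * exp(-k * t)
Step 2: exp(-0.176 * 21) = 0.024823
Step 3: f = 1.8 + (16.5 - 1.8) * 0.024823
Step 4: f = 1.8 + 14.7 * 0.024823
Step 5: f = 2.16 cm/hr

2.16


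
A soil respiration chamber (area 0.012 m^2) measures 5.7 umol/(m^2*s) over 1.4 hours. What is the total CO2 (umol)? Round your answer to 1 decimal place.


Step 1: Convert time to seconds: 1.4 hr * 3600 = 5040.0 s
Step 2: Total = flux * area * time_s
Step 3: Total = 5.7 * 0.012 * 5040.0
Step 4: Total = 344.7 umol

344.7


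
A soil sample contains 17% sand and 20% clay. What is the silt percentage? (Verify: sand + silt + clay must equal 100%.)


Step 1: sand + silt + clay = 100%
Step 2: silt = 100 - sand - clay
Step 3: silt = 100 - 17 - 20
Step 4: silt = 63%

63


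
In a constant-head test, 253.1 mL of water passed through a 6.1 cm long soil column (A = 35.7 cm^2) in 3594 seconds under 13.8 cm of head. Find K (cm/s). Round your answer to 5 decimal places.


Step 1: K = Q * L / (A * t * h)
Step 2: Numerator = 253.1 * 6.1 = 1543.91
Step 3: Denominator = 35.7 * 3594 * 13.8 = 1770620.04
Step 4: K = 1543.91 / 1770620.04 = 0.00087 cm/s

0.00087


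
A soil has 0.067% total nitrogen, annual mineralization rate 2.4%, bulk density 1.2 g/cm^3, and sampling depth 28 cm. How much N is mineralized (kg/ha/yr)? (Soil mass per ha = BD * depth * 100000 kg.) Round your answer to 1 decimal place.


Step 1: Soil mass per ha = BD * depth * 100000 = 1.2 * 28 * 100000 = 3360000 kg
Step 2: Total N pool = soil mass * N%/100 = 3360000 * 0.067/100 = 2251.2 kg/ha
Step 3: N mineralized = N pool * rate%/100 = 2251.2 * 2.4/100 = 54.0 kg/ha/yr

54.0


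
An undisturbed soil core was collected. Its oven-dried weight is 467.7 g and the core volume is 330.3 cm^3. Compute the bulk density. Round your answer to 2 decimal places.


Step 1: Identify the formula: BD = dry mass / volume
Step 2: Substitute values: BD = 467.7 / 330.3
Step 3: BD = 1.42 g/cm^3

1.42


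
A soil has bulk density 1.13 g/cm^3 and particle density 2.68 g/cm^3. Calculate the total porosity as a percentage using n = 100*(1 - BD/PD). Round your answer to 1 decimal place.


Step 1: Formula: n = 100 * (1 - BD / PD)
Step 2: n = 100 * (1 - 1.13 / 2.68)
Step 3: n = 100 * (1 - 0.42164)
Step 4: n = 57.8%

57.8


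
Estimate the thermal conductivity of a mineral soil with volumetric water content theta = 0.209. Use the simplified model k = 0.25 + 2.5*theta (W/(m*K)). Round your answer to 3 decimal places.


Step 1: k = 0.25 + 2.5 * theta
Step 2: k = 0.25 + 2.5 * 0.209
Step 3: k = 0.25 + 0.523
Step 4: k = 0.773 W/(m*K)

0.773


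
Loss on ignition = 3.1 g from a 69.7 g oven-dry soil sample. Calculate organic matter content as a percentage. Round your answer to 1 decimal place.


Step 1: OM% = 100 * LOI / sample mass
Step 2: OM = 100 * 3.1 / 69.7
Step 3: OM = 4.4%

4.4


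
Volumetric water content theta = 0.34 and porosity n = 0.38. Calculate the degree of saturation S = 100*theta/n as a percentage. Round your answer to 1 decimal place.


Step 1: S = 100 * theta_v / n
Step 2: S = 100 * 0.34 / 0.38
Step 3: S = 89.5%

89.5


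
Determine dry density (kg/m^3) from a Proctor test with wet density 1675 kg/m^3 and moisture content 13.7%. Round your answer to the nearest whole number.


Step 1: Dry density = wet density / (1 + w/100)
Step 2: Dry density = 1675 / (1 + 13.7/100)
Step 3: Dry density = 1675 / 1.137
Step 4: Dry density = 1473 kg/m^3

1473


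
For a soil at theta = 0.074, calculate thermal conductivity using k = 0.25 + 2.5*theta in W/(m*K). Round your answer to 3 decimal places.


Step 1: k = 0.25 + 2.5 * theta
Step 2: k = 0.25 + 2.5 * 0.074
Step 3: k = 0.25 + 0.185
Step 4: k = 0.435 W/(m*K)

0.435


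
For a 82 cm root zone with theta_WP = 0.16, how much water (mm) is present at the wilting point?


Step 1: Water (mm) = theta_WP * depth * 10
Step 2: Water = 0.16 * 82 * 10
Step 3: Water = 131.2 mm

131.2


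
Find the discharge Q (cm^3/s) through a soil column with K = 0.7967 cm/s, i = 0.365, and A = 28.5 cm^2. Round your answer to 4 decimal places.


Step 1: Apply Darcy's law: Q = K * i * A
Step 2: Q = 0.7967 * 0.365 * 28.5
Step 3: Q = 8.2877 cm^3/s

8.2877


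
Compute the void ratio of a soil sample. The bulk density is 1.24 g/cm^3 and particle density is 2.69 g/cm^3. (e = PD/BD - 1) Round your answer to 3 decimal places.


Step 1: e = PD / BD - 1
Step 2: e = 2.69 / 1.24 - 1
Step 3: e = 2.16935 - 1
Step 4: e = 1.169

1.169


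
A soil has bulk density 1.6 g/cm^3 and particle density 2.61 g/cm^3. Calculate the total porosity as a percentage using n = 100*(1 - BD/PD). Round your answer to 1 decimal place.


Step 1: Formula: n = 100 * (1 - BD / PD)
Step 2: n = 100 * (1 - 1.6 / 2.61)
Step 3: n = 100 * (1 - 0.61303)
Step 4: n = 38.7%

38.7


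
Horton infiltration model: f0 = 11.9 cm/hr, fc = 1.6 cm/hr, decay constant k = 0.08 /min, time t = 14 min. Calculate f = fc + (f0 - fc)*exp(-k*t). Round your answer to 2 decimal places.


Step 1: f = fc + (f0 - fc) * exp(-k * t)
Step 2: exp(-0.08 * 14) = 0.32628
Step 3: f = 1.6 + (11.9 - 1.6) * 0.32628
Step 4: f = 1.6 + 10.3 * 0.32628
Step 5: f = 4.96 cm/hr

4.96


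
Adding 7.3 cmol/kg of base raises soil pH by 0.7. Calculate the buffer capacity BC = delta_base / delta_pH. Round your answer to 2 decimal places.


Step 1: BC = change in base / change in pH
Step 2: BC = 7.3 / 0.7
Step 3: BC = 10.43 cmol/(kg*pH unit)

10.43


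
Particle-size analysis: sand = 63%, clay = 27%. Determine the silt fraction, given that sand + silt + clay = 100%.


Step 1: sand + silt + clay = 100%
Step 2: silt = 100 - sand - clay
Step 3: silt = 100 - 63 - 27
Step 4: silt = 10%

10


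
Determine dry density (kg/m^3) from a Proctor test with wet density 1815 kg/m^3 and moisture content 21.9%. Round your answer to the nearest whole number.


Step 1: Dry density = wet density / (1 + w/100)
Step 2: Dry density = 1815 / (1 + 21.9/100)
Step 3: Dry density = 1815 / 1.219
Step 4: Dry density = 1489 kg/m^3

1489


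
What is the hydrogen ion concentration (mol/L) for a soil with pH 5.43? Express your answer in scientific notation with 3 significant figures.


Step 1: [H+] = 10^(-pH)
Step 2: [H+] = 10^(-5.43)
Step 3: [H+] = 3.72e-06 mol/L

3.72e-06


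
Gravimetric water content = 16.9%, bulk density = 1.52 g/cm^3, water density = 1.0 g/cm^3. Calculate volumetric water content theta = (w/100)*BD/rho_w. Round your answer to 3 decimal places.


Step 1: theta = (w / 100) * BD / rho_w
Step 2: theta = (16.9 / 100) * 1.52 / 1.0
Step 3: theta = 0.169 * 1.52
Step 4: theta = 0.257

0.257


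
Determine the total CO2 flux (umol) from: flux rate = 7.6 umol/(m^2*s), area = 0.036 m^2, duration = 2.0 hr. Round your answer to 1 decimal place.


Step 1: Convert time to seconds: 2.0 hr * 3600 = 7200.0 s
Step 2: Total = flux * area * time_s
Step 3: Total = 7.6 * 0.036 * 7200.0
Step 4: Total = 1969.9 umol

1969.9


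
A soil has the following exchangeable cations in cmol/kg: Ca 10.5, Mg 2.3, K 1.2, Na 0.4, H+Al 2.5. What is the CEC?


Step 1: CEC = Ca + Mg + K + Na + (H+Al)
Step 2: CEC = 10.5 + 2.3 + 1.2 + 0.4 + 2.5
Step 3: CEC = 16.9 cmol/kg

16.9


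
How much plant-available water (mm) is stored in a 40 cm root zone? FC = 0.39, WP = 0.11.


Step 1: Available water = (FC - WP) * depth * 10
Step 2: AW = (0.39 - 0.11) * 40 * 10
Step 3: AW = 0.28 * 40 * 10
Step 4: AW = 112.0 mm

112.0


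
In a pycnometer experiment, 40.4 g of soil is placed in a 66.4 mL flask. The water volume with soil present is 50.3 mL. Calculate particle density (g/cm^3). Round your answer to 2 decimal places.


Step 1: Volume of solids = flask volume - water volume with soil
Step 2: V_solids = 66.4 - 50.3 = 16.1 mL
Step 3: Particle density = mass / V_solids = 40.4 / 16.1 = 2.51 g/cm^3

2.51


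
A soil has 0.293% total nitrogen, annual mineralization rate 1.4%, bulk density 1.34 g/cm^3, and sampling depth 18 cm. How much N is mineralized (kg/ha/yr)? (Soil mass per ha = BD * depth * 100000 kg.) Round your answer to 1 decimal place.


Step 1: Soil mass per ha = BD * depth * 100000 = 1.34 * 18 * 100000 = 2412000 kg
Step 2: Total N pool = soil mass * N%/100 = 2412000 * 0.293/100 = 7067.16 kg/ha
Step 3: N mineralized = N pool * rate%/100 = 7067.16 * 1.4/100 = 98.9 kg/ha/yr

98.9


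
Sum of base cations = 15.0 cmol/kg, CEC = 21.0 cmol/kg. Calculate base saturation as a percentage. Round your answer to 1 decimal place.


Step 1: BS = 100 * (sum of bases) / CEC
Step 2: BS = 100 * 15.0 / 21.0
Step 3: BS = 71.4%

71.4


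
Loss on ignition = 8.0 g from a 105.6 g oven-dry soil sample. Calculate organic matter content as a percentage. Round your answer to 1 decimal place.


Step 1: OM% = 100 * LOI / sample mass
Step 2: OM = 100 * 8.0 / 105.6
Step 3: OM = 7.6%

7.6


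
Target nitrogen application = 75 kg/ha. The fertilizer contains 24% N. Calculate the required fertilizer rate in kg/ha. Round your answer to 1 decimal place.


Step 1: Fertilizer rate = target N / (N content / 100)
Step 2: Rate = 75 / (24 / 100)
Step 3: Rate = 75 / 0.24
Step 4: Rate = 312.5 kg/ha

312.5


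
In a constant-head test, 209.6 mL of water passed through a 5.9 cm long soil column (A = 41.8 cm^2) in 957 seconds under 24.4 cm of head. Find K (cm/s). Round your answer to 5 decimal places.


Step 1: K = Q * L / (A * t * h)
Step 2: Numerator = 209.6 * 5.9 = 1236.64
Step 3: Denominator = 41.8 * 957 * 24.4 = 976063.44
Step 4: K = 1236.64 / 976063.44 = 0.00127 cm/s

0.00127


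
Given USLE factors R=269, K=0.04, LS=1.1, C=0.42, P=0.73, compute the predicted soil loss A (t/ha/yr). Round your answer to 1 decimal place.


Step 1: A = R * K * LS * C * P
Step 2: R * K = 269 * 0.04 = 10.76
Step 3: (R*K) * LS = 10.76 * 1.1 = 11.836
Step 4: * C * P = 11.836 * 0.42 * 0.73 = 3.6
Step 5: A = 3.6 t/(ha*yr)

3.6


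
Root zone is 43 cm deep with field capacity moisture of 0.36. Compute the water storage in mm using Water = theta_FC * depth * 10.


Step 1: Water (mm) = theta_FC * depth (cm) * 10
Step 2: Water = 0.36 * 43 * 10
Step 3: Water = 154.8 mm

154.8


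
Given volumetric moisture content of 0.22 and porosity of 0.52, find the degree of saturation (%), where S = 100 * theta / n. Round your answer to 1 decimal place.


Step 1: S = 100 * theta_v / n
Step 2: S = 100 * 0.22 / 0.52
Step 3: S = 42.3%

42.3


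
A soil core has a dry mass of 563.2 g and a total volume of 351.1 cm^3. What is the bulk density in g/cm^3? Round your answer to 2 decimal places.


Step 1: Identify the formula: BD = dry mass / volume
Step 2: Substitute values: BD = 563.2 / 351.1
Step 3: BD = 1.6 g/cm^3

1.6


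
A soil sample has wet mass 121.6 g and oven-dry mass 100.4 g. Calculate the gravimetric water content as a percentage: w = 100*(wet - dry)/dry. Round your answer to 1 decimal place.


Step 1: Water mass = wet - dry = 121.6 - 100.4 = 21.2 g
Step 2: w = 100 * water mass / dry mass
Step 3: w = 100 * 21.2 / 100.4 = 21.1%

21.1


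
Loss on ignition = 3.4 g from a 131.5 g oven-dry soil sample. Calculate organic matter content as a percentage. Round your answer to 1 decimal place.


Step 1: OM% = 100 * LOI / sample mass
Step 2: OM = 100 * 3.4 / 131.5
Step 3: OM = 2.6%

2.6


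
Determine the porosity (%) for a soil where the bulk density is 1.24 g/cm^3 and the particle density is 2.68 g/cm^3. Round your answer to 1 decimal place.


Step 1: Formula: n = 100 * (1 - BD / PD)
Step 2: n = 100 * (1 - 1.24 / 2.68)
Step 3: n = 100 * (1 - 0.46269)
Step 4: n = 53.7%

53.7


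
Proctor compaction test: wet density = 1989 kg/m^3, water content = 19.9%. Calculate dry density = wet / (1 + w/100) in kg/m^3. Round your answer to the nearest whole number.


Step 1: Dry density = wet density / (1 + w/100)
Step 2: Dry density = 1989 / (1 + 19.9/100)
Step 3: Dry density = 1989 / 1.199
Step 4: Dry density = 1659 kg/m^3

1659


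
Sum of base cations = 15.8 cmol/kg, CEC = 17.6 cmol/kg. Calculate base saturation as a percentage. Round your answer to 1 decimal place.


Step 1: BS = 100 * (sum of bases) / CEC
Step 2: BS = 100 * 15.8 / 17.6
Step 3: BS = 89.8%

89.8


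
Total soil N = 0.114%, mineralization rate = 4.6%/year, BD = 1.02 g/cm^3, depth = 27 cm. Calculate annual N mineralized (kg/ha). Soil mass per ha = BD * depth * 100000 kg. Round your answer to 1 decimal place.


Step 1: Soil mass per ha = BD * depth * 100000 = 1.02 * 27 * 100000 = 2754000 kg
Step 2: Total N pool = soil mass * N%/100 = 2754000 * 0.114/100 = 3139.56 kg/ha
Step 3: N mineralized = N pool * rate%/100 = 3139.56 * 4.6/100 = 144.4 kg/ha/yr

144.4


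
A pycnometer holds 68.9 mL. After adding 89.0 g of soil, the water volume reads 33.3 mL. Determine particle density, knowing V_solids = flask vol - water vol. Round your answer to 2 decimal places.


Step 1: Volume of solids = flask volume - water volume with soil
Step 2: V_solids = 68.9 - 33.3 = 35.6 mL
Step 3: Particle density = mass / V_solids = 89.0 / 35.6 = 2.5 g/cm^3

2.5


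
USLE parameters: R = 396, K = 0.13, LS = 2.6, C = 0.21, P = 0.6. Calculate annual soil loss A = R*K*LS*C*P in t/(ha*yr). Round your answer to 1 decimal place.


Step 1: A = R * K * LS * C * P
Step 2: R * K = 396 * 0.13 = 51.48
Step 3: (R*K) * LS = 51.48 * 2.6 = 133.848
Step 4: * C * P = 133.848 * 0.21 * 0.6 = 16.9
Step 5: A = 16.9 t/(ha*yr)

16.9


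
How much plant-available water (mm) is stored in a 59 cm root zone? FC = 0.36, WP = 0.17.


Step 1: Available water = (FC - WP) * depth * 10
Step 2: AW = (0.36 - 0.17) * 59 * 10
Step 3: AW = 0.19 * 59 * 10
Step 4: AW = 112.1 mm

112.1


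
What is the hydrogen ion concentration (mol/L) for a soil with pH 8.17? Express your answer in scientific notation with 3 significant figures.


Step 1: [H+] = 10^(-pH)
Step 2: [H+] = 10^(-8.17)
Step 3: [H+] = 6.76e-09 mol/L

6.76e-09


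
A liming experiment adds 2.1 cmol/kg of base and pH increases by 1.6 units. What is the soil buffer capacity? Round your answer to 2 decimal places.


Step 1: BC = change in base / change in pH
Step 2: BC = 2.1 / 1.6
Step 3: BC = 1.31 cmol/(kg*pH unit)

1.31


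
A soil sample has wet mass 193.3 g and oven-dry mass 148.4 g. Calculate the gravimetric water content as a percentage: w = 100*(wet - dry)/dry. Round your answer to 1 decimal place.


Step 1: Water mass = wet - dry = 193.3 - 148.4 = 44.9 g
Step 2: w = 100 * water mass / dry mass
Step 3: w = 100 * 44.9 / 148.4 = 30.3%

30.3


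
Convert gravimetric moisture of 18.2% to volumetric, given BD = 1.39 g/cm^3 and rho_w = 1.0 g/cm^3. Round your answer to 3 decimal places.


Step 1: theta = (w / 100) * BD / rho_w
Step 2: theta = (18.2 / 100) * 1.39 / 1.0
Step 3: theta = 0.182 * 1.39
Step 4: theta = 0.253

0.253


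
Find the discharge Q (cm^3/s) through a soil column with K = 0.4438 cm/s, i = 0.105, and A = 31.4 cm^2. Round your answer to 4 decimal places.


Step 1: Apply Darcy's law: Q = K * i * A
Step 2: Q = 0.4438 * 0.105 * 31.4
Step 3: Q = 1.4632 cm^3/s

1.4632


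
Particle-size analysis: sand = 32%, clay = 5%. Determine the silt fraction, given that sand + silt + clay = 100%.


Step 1: sand + silt + clay = 100%
Step 2: silt = 100 - sand - clay
Step 3: silt = 100 - 32 - 5
Step 4: silt = 63%

63


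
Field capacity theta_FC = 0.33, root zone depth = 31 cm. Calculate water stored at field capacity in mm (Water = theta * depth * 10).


Step 1: Water (mm) = theta_FC * depth (cm) * 10
Step 2: Water = 0.33 * 31 * 10
Step 3: Water = 102.3 mm

102.3


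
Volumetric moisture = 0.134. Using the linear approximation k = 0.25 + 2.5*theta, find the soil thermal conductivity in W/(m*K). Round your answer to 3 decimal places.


Step 1: k = 0.25 + 2.5 * theta
Step 2: k = 0.25 + 2.5 * 0.134
Step 3: k = 0.25 + 0.335
Step 4: k = 0.585 W/(m*K)

0.585


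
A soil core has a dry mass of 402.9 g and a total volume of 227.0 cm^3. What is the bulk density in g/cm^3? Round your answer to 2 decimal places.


Step 1: Identify the formula: BD = dry mass / volume
Step 2: Substitute values: BD = 402.9 / 227.0
Step 3: BD = 1.77 g/cm^3

1.77


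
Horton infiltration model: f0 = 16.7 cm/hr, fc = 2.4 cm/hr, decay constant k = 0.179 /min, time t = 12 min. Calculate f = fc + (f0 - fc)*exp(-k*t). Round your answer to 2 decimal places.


Step 1: f = fc + (f0 - fc) * exp(-k * t)
Step 2: exp(-0.179 * 12) = 0.116717
Step 3: f = 2.4 + (16.7 - 2.4) * 0.116717
Step 4: f = 2.4 + 14.3 * 0.116717
Step 5: f = 4.07 cm/hr

4.07


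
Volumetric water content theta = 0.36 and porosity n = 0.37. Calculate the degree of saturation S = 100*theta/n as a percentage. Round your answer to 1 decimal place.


Step 1: S = 100 * theta_v / n
Step 2: S = 100 * 0.36 / 0.37
Step 3: S = 97.3%

97.3


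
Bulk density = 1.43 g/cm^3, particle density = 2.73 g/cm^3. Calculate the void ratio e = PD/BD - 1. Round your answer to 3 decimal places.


Step 1: e = PD / BD - 1
Step 2: e = 2.73 / 1.43 - 1
Step 3: e = 1.90909 - 1
Step 4: e = 0.909

0.909


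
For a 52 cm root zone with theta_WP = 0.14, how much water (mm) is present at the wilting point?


Step 1: Water (mm) = theta_WP * depth * 10
Step 2: Water = 0.14 * 52 * 10
Step 3: Water = 72.8 mm

72.8


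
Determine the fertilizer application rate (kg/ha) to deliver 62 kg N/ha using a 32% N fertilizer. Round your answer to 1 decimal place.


Step 1: Fertilizer rate = target N / (N content / 100)
Step 2: Rate = 62 / (32 / 100)
Step 3: Rate = 62 / 0.32
Step 4: Rate = 193.8 kg/ha

193.8


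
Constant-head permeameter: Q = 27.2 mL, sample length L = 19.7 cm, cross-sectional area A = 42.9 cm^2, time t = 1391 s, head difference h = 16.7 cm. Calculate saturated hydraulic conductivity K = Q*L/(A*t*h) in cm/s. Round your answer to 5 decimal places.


Step 1: K = Q * L / (A * t * h)
Step 2: Numerator = 27.2 * 19.7 = 535.84
Step 3: Denominator = 42.9 * 1391 * 16.7 = 996554.13
Step 4: K = 535.84 / 996554.13 = 0.00054 cm/s

0.00054


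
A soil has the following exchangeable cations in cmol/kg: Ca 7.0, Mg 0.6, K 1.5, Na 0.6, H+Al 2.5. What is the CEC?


Step 1: CEC = Ca + Mg + K + Na + (H+Al)
Step 2: CEC = 7.0 + 0.6 + 1.5 + 0.6 + 2.5
Step 3: CEC = 12.2 cmol/kg

12.2


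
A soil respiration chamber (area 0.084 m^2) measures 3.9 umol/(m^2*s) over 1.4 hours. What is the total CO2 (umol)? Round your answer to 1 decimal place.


Step 1: Convert time to seconds: 1.4 hr * 3600 = 5040.0 s
Step 2: Total = flux * area * time_s
Step 3: Total = 3.9 * 0.084 * 5040.0
Step 4: Total = 1651.1 umol

1651.1


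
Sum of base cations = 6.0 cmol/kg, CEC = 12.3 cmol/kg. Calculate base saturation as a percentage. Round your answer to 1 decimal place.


Step 1: BS = 100 * (sum of bases) / CEC
Step 2: BS = 100 * 6.0 / 12.3
Step 3: BS = 48.8%

48.8


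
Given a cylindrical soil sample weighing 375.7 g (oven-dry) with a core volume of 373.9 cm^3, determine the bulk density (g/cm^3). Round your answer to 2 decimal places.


Step 1: Identify the formula: BD = dry mass / volume
Step 2: Substitute values: BD = 375.7 / 373.9
Step 3: BD = 1.0 g/cm^3

1.0


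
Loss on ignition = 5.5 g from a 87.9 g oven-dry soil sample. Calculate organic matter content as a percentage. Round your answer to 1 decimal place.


Step 1: OM% = 100 * LOI / sample mass
Step 2: OM = 100 * 5.5 / 87.9
Step 3: OM = 6.3%

6.3


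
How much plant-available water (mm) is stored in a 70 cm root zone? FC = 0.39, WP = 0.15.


Step 1: Available water = (FC - WP) * depth * 10
Step 2: AW = (0.39 - 0.15) * 70 * 10
Step 3: AW = 0.24 * 70 * 10
Step 4: AW = 168.0 mm

168.0


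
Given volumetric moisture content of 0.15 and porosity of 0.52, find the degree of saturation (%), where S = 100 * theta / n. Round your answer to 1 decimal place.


Step 1: S = 100 * theta_v / n
Step 2: S = 100 * 0.15 / 0.52
Step 3: S = 28.8%

28.8


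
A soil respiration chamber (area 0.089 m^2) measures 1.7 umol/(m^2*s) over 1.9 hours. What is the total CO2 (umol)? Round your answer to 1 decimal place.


Step 1: Convert time to seconds: 1.9 hr * 3600 = 6840.0 s
Step 2: Total = flux * area * time_s
Step 3: Total = 1.7 * 0.089 * 6840.0
Step 4: Total = 1034.9 umol

1034.9


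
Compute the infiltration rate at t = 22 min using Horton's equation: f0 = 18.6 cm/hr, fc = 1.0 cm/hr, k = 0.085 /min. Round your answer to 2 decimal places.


Step 1: f = fc + (f0 - fc) * exp(-k * t)
Step 2: exp(-0.085 * 22) = 0.154124
Step 3: f = 1.0 + (18.6 - 1.0) * 0.154124
Step 4: f = 1.0 + 17.6 * 0.154124
Step 5: f = 3.71 cm/hr

3.71


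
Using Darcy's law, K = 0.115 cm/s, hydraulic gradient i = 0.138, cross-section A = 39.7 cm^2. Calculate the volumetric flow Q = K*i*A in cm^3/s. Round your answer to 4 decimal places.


Step 1: Apply Darcy's law: Q = K * i * A
Step 2: Q = 0.115 * 0.138 * 39.7
Step 3: Q = 0.63 cm^3/s

0.63


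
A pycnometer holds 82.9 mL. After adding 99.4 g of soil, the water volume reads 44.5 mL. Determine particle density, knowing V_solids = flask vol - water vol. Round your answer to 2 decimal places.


Step 1: Volume of solids = flask volume - water volume with soil
Step 2: V_solids = 82.9 - 44.5 = 38.4 mL
Step 3: Particle density = mass / V_solids = 99.4 / 38.4 = 2.59 g/cm^3

2.59


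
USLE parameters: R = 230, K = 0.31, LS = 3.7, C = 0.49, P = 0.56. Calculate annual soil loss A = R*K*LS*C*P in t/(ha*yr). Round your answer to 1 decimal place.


Step 1: A = R * K * LS * C * P
Step 2: R * K = 230 * 0.31 = 71.3
Step 3: (R*K) * LS = 71.3 * 3.7 = 263.81
Step 4: * C * P = 263.81 * 0.49 * 0.56 = 72.4
Step 5: A = 72.4 t/(ha*yr)

72.4


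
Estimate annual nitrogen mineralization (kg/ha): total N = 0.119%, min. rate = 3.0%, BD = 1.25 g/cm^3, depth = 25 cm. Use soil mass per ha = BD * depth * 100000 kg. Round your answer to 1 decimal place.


Step 1: Soil mass per ha = BD * depth * 100000 = 1.25 * 25 * 100000 = 3125000 kg
Step 2: Total N pool = soil mass * N%/100 = 3125000 * 0.119/100 = 3718.75 kg/ha
Step 3: N mineralized = N pool * rate%/100 = 3718.75 * 3.0/100 = 111.6 kg/ha/yr

111.6


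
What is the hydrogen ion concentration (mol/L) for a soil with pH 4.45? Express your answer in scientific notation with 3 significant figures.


Step 1: [H+] = 10^(-pH)
Step 2: [H+] = 10^(-4.45)
Step 3: [H+] = 3.55e-05 mol/L

3.55e-05


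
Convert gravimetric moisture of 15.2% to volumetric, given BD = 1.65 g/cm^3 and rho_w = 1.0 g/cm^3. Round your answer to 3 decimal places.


Step 1: theta = (w / 100) * BD / rho_w
Step 2: theta = (15.2 / 100) * 1.65 / 1.0
Step 3: theta = 0.152 * 1.65
Step 4: theta = 0.251

0.251


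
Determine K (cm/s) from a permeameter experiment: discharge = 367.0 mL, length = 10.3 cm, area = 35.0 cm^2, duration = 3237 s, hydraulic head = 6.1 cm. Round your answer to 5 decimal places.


Step 1: K = Q * L / (A * t * h)
Step 2: Numerator = 367.0 * 10.3 = 3780.1
Step 3: Denominator = 35.0 * 3237 * 6.1 = 691099.5
Step 4: K = 3780.1 / 691099.5 = 0.00547 cm/s

0.00547


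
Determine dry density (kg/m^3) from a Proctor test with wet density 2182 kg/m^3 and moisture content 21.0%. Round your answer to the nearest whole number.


Step 1: Dry density = wet density / (1 + w/100)
Step 2: Dry density = 2182 / (1 + 21.0/100)
Step 3: Dry density = 2182 / 1.21
Step 4: Dry density = 1803 kg/m^3

1803


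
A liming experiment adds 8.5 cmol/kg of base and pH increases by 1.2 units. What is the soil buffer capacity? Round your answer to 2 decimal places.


Step 1: BC = change in base / change in pH
Step 2: BC = 8.5 / 1.2
Step 3: BC = 7.08 cmol/(kg*pH unit)

7.08


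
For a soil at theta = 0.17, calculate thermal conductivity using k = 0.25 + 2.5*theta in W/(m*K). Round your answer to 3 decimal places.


Step 1: k = 0.25 + 2.5 * theta
Step 2: k = 0.25 + 2.5 * 0.17
Step 3: k = 0.25 + 0.425
Step 4: k = 0.675 W/(m*K)

0.675


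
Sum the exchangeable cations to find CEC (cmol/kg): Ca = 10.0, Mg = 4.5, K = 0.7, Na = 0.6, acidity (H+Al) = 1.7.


Step 1: CEC = Ca + Mg + K + Na + (H+Al)
Step 2: CEC = 10.0 + 4.5 + 0.7 + 0.6 + 1.7
Step 3: CEC = 17.5 cmol/kg

17.5


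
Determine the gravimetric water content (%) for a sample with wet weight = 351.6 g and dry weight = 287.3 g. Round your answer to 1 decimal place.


Step 1: Water mass = wet - dry = 351.6 - 287.3 = 64.3 g
Step 2: w = 100 * water mass / dry mass
Step 3: w = 100 * 64.3 / 287.3 = 22.4%

22.4


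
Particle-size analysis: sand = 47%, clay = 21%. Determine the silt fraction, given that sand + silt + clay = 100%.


Step 1: sand + silt + clay = 100%
Step 2: silt = 100 - sand - clay
Step 3: silt = 100 - 47 - 21
Step 4: silt = 32%

32


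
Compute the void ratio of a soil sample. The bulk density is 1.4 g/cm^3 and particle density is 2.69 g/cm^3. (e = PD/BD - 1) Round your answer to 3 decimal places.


Step 1: e = PD / BD - 1
Step 2: e = 2.69 / 1.4 - 1
Step 3: e = 1.92143 - 1
Step 4: e = 0.921

0.921


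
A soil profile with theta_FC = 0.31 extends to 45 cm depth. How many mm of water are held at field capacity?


Step 1: Water (mm) = theta_FC * depth (cm) * 10
Step 2: Water = 0.31 * 45 * 10
Step 3: Water = 139.5 mm

139.5


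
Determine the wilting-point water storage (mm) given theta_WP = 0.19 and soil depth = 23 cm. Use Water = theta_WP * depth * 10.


Step 1: Water (mm) = theta_WP * depth * 10
Step 2: Water = 0.19 * 23 * 10
Step 3: Water = 43.7 mm

43.7


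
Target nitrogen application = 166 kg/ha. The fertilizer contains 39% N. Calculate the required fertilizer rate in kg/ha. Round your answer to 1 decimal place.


Step 1: Fertilizer rate = target N / (N content / 100)
Step 2: Rate = 166 / (39 / 100)
Step 3: Rate = 166 / 0.39
Step 4: Rate = 425.6 kg/ha

425.6


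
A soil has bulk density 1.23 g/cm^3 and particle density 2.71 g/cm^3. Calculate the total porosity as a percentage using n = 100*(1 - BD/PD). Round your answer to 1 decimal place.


Step 1: Formula: n = 100 * (1 - BD / PD)
Step 2: n = 100 * (1 - 1.23 / 2.71)
Step 3: n = 100 * (1 - 0.45387)
Step 4: n = 54.6%

54.6


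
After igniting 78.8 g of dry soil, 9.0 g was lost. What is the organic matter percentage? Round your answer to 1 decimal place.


Step 1: OM% = 100 * LOI / sample mass
Step 2: OM = 100 * 9.0 / 78.8
Step 3: OM = 11.4%

11.4


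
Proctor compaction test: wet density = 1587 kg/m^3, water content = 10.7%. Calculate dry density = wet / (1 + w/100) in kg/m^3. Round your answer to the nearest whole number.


Step 1: Dry density = wet density / (1 + w/100)
Step 2: Dry density = 1587 / (1 + 10.7/100)
Step 3: Dry density = 1587 / 1.107
Step 4: Dry density = 1434 kg/m^3

1434


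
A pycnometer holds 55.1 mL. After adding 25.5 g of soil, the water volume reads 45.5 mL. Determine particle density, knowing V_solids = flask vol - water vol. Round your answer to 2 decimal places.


Step 1: Volume of solids = flask volume - water volume with soil
Step 2: V_solids = 55.1 - 45.5 = 9.6 mL
Step 3: Particle density = mass / V_solids = 25.5 / 9.6 = 2.66 g/cm^3

2.66


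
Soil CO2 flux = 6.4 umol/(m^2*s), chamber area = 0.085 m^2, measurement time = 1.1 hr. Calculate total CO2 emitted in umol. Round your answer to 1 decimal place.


Step 1: Convert time to seconds: 1.1 hr * 3600 = 3960.0 s
Step 2: Total = flux * area * time_s
Step 3: Total = 6.4 * 0.085 * 3960.0
Step 4: Total = 2154.2 umol

2154.2


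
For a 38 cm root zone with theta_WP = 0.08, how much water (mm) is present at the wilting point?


Step 1: Water (mm) = theta_WP * depth * 10
Step 2: Water = 0.08 * 38 * 10
Step 3: Water = 30.4 mm

30.4


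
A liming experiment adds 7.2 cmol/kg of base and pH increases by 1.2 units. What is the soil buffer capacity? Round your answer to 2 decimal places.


Step 1: BC = change in base / change in pH
Step 2: BC = 7.2 / 1.2
Step 3: BC = 6.0 cmol/(kg*pH unit)

6.0


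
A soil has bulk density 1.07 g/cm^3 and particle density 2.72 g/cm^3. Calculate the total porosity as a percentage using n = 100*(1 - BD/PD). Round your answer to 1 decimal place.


Step 1: Formula: n = 100 * (1 - BD / PD)
Step 2: n = 100 * (1 - 1.07 / 2.72)
Step 3: n = 100 * (1 - 0.39338)
Step 4: n = 60.7%

60.7


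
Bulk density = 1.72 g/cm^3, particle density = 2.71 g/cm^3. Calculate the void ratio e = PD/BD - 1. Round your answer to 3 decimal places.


Step 1: e = PD / BD - 1
Step 2: e = 2.71 / 1.72 - 1
Step 3: e = 1.57558 - 1
Step 4: e = 0.576

0.576


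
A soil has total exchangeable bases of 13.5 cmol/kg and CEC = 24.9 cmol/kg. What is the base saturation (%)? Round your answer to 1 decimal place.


Step 1: BS = 100 * (sum of bases) / CEC
Step 2: BS = 100 * 13.5 / 24.9
Step 3: BS = 54.2%

54.2


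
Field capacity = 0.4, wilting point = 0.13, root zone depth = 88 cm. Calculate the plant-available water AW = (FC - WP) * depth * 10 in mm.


Step 1: Available water = (FC - WP) * depth * 10
Step 2: AW = (0.4 - 0.13) * 88 * 10
Step 3: AW = 0.27 * 88 * 10
Step 4: AW = 237.6 mm

237.6


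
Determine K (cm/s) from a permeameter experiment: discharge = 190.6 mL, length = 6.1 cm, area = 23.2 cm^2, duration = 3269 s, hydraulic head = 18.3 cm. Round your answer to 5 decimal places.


Step 1: K = Q * L / (A * t * h)
Step 2: Numerator = 190.6 * 6.1 = 1162.66
Step 3: Denominator = 23.2 * 3269 * 18.3 = 1387886.64
Step 4: K = 1162.66 / 1387886.64 = 0.00084 cm/s

0.00084


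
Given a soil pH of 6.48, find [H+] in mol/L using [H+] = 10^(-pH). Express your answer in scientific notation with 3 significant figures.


Step 1: [H+] = 10^(-pH)
Step 2: [H+] = 10^(-6.48)
Step 3: [H+] = 3.31e-07 mol/L

3.31e-07


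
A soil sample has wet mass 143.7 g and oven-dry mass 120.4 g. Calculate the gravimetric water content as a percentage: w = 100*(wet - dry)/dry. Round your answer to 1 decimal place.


Step 1: Water mass = wet - dry = 143.7 - 120.4 = 23.3 g
Step 2: w = 100 * water mass / dry mass
Step 3: w = 100 * 23.3 / 120.4 = 19.4%

19.4


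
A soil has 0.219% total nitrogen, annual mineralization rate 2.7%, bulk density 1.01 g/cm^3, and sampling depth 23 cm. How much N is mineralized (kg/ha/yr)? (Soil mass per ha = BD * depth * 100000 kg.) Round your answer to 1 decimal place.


Step 1: Soil mass per ha = BD * depth * 100000 = 1.01 * 23 * 100000 = 2323000 kg
Step 2: Total N pool = soil mass * N%/100 = 2323000 * 0.219/100 = 5087.37 kg/ha
Step 3: N mineralized = N pool * rate%/100 = 5087.37 * 2.7/100 = 137.4 kg/ha/yr

137.4


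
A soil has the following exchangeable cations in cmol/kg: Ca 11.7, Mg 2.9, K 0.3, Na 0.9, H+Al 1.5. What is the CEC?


Step 1: CEC = Ca + Mg + K + Na + (H+Al)
Step 2: CEC = 11.7 + 2.9 + 0.3 + 0.9 + 1.5
Step 3: CEC = 17.3 cmol/kg

17.3


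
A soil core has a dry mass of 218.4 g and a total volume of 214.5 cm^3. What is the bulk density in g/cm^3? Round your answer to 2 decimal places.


Step 1: Identify the formula: BD = dry mass / volume
Step 2: Substitute values: BD = 218.4 / 214.5
Step 3: BD = 1.02 g/cm^3

1.02


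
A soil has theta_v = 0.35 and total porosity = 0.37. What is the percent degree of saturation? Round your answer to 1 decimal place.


Step 1: S = 100 * theta_v / n
Step 2: S = 100 * 0.35 / 0.37
Step 3: S = 94.6%

94.6


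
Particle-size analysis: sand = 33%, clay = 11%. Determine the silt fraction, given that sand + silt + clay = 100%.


Step 1: sand + silt + clay = 100%
Step 2: silt = 100 - sand - clay
Step 3: silt = 100 - 33 - 11
Step 4: silt = 56%

56


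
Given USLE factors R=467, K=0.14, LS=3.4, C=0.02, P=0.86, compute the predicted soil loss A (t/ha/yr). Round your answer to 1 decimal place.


Step 1: A = R * K * LS * C * P
Step 2: R * K = 467 * 0.14 = 65.38
Step 3: (R*K) * LS = 65.38 * 3.4 = 222.292
Step 4: * C * P = 222.292 * 0.02 * 0.86 = 3.8
Step 5: A = 3.8 t/(ha*yr)

3.8


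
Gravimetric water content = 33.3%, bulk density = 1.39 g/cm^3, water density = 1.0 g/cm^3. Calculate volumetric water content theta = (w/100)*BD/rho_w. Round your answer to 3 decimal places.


Step 1: theta = (w / 100) * BD / rho_w
Step 2: theta = (33.3 / 100) * 1.39 / 1.0
Step 3: theta = 0.333 * 1.39
Step 4: theta = 0.463

0.463


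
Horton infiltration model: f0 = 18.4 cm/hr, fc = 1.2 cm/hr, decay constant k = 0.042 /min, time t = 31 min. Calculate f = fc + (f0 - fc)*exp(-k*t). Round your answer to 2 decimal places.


Step 1: f = fc + (f0 - fc) * exp(-k * t)
Step 2: exp(-0.042 * 31) = 0.271987
Step 3: f = 1.2 + (18.4 - 1.2) * 0.271987
Step 4: f = 1.2 + 17.2 * 0.271987
Step 5: f = 5.88 cm/hr

5.88


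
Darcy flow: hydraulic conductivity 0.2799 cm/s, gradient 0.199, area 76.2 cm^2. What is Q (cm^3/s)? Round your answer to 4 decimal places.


Step 1: Apply Darcy's law: Q = K * i * A
Step 2: Q = 0.2799 * 0.199 * 76.2
Step 3: Q = 4.2443 cm^3/s

4.2443


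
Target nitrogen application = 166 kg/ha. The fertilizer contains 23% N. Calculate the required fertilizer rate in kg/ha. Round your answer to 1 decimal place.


Step 1: Fertilizer rate = target N / (N content / 100)
Step 2: Rate = 166 / (23 / 100)
Step 3: Rate = 166 / 0.23
Step 4: Rate = 721.7 kg/ha

721.7


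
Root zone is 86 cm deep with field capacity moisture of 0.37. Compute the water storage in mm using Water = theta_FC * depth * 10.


Step 1: Water (mm) = theta_FC * depth (cm) * 10
Step 2: Water = 0.37 * 86 * 10
Step 3: Water = 318.2 mm

318.2


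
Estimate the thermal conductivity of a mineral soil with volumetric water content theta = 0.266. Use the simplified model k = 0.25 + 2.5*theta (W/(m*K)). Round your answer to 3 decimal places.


Step 1: k = 0.25 + 2.5 * theta
Step 2: k = 0.25 + 2.5 * 0.266
Step 3: k = 0.25 + 0.665
Step 4: k = 0.915 W/(m*K)

0.915


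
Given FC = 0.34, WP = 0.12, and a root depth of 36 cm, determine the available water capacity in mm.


Step 1: Available water = (FC - WP) * depth * 10
Step 2: AW = (0.34 - 0.12) * 36 * 10
Step 3: AW = 0.22 * 36 * 10
Step 4: AW = 79.2 mm

79.2


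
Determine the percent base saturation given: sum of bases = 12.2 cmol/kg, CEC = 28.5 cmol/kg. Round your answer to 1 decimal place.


Step 1: BS = 100 * (sum of bases) / CEC
Step 2: BS = 100 * 12.2 / 28.5
Step 3: BS = 42.8%

42.8


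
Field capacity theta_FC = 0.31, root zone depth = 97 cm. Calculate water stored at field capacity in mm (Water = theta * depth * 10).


Step 1: Water (mm) = theta_FC * depth (cm) * 10
Step 2: Water = 0.31 * 97 * 10
Step 3: Water = 300.7 mm

300.7


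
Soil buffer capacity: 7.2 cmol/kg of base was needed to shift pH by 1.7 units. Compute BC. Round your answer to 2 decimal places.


Step 1: BC = change in base / change in pH
Step 2: BC = 7.2 / 1.7
Step 3: BC = 4.24 cmol/(kg*pH unit)

4.24


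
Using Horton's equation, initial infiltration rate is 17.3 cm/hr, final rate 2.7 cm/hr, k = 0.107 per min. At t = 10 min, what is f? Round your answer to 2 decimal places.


Step 1: f = fc + (f0 - fc) * exp(-k * t)
Step 2: exp(-0.107 * 10) = 0.343009
Step 3: f = 2.7 + (17.3 - 2.7) * 0.343009
Step 4: f = 2.7 + 14.6 * 0.343009
Step 5: f = 7.71 cm/hr

7.71


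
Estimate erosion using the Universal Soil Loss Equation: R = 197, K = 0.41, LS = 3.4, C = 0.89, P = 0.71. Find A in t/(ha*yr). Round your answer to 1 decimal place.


Step 1: A = R * K * LS * C * P
Step 2: R * K = 197 * 0.41 = 80.77
Step 3: (R*K) * LS = 80.77 * 3.4 = 274.618
Step 4: * C * P = 274.618 * 0.89 * 0.71 = 173.5
Step 5: A = 173.5 t/(ha*yr)

173.5


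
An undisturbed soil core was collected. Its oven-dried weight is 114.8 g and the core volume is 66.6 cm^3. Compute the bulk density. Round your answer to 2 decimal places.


Step 1: Identify the formula: BD = dry mass / volume
Step 2: Substitute values: BD = 114.8 / 66.6
Step 3: BD = 1.72 g/cm^3

1.72


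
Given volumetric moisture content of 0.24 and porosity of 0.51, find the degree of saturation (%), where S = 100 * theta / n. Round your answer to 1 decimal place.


Step 1: S = 100 * theta_v / n
Step 2: S = 100 * 0.24 / 0.51
Step 3: S = 47.1%

47.1


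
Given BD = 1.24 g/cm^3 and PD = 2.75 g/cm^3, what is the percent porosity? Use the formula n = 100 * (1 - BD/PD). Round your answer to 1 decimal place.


Step 1: Formula: n = 100 * (1 - BD / PD)
Step 2: n = 100 * (1 - 1.24 / 2.75)
Step 3: n = 100 * (1 - 0.45091)
Step 4: n = 54.9%

54.9


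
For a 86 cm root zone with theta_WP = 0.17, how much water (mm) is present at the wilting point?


Step 1: Water (mm) = theta_WP * depth * 10
Step 2: Water = 0.17 * 86 * 10
Step 3: Water = 146.2 mm

146.2


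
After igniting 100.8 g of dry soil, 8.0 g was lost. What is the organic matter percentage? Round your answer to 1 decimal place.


Step 1: OM% = 100 * LOI / sample mass
Step 2: OM = 100 * 8.0 / 100.8
Step 3: OM = 7.9%

7.9


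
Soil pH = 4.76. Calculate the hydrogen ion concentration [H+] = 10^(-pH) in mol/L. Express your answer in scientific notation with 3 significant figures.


Step 1: [H+] = 10^(-pH)
Step 2: [H+] = 10^(-4.76)
Step 3: [H+] = 1.74e-05 mol/L

1.74e-05
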